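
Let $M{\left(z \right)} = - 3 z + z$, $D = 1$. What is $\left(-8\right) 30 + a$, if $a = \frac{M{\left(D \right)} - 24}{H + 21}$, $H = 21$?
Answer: $- \frac{5053}{21} \approx -240.62$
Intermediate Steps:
$M{\left(z \right)} = - 2 z$
$a = - \frac{13}{21}$ ($a = \frac{\left(-2\right) 1 - 24}{21 + 21} = \frac{-2 - 24}{42} = \left(-26\right) \frac{1}{42} = - \frac{13}{21} \approx -0.61905$)
$\left(-8\right) 30 + a = \left(-8\right) 30 - \frac{13}{21} = -240 - \frac{13}{21} = - \frac{5053}{21}$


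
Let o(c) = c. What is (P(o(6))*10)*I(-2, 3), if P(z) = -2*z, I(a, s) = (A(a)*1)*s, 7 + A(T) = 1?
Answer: 2160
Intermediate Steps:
A(T) = -6 (A(T) = -7 + 1 = -6)
I(a, s) = -6*s (I(a, s) = (-6*1)*s = -6*s)
(P(o(6))*10)*I(-2, 3) = (-2*6*10)*(-6*3) = -12*10*(-18) = -120*(-18) = 2160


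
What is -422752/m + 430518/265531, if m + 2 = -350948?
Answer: 131672026706/46594052225 ≈ 2.8259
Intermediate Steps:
m = -350950 (m = -2 - 350948 = -350950)
-422752/m + 430518/265531 = -422752/(-350950) + 430518/265531 = -422752*(-1/350950) + 430518*(1/265531) = 211376/175475 + 430518/265531 = 131672026706/46594052225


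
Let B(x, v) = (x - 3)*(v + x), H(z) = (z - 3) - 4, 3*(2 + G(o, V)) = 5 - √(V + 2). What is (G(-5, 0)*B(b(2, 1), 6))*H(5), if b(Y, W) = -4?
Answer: -28/3 - 28*√2/3 ≈ -22.533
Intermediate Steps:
G(o, V) = -⅓ - √(2 + V)/3 (G(o, V) = -2 + (5 - √(V + 2))/3 = -2 + (5 - √(2 + V))/3 = -2 + (5/3 - √(2 + V)/3) = -⅓ - √(2 + V)/3)
H(z) = -7 + z (H(z) = (-3 + z) - 4 = -7 + z)
B(x, v) = (-3 + x)*(v + x)
(G(-5, 0)*B(b(2, 1), 6))*H(5) = ((-⅓ - √(2 + 0)/3)*((-4)² - 3*6 - 3*(-4) + 6*(-4)))*(-7 + 5) = ((-⅓ - √2/3)*(16 - 18 + 12 - 24))*(-2) = ((-⅓ - √2/3)*(-14))*(-2) = (14/3 + 14*√2/3)*(-2) = -28/3 - 28*√2/3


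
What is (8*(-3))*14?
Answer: -336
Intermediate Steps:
(8*(-3))*14 = -24*14 = -336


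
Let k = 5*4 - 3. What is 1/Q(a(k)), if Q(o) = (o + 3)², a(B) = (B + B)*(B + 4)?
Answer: 1/514089 ≈ 1.9452e-6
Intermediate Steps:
k = 17 (k = 20 - 3 = 17)
a(B) = 2*B*(4 + B) (a(B) = (2*B)*(4 + B) = 2*B*(4 + B))
Q(o) = (3 + o)²
1/Q(a(k)) = 1/((3 + 2*17*(4 + 17))²) = 1/((3 + 2*17*21)²) = 1/((3 + 714)²) = 1/(717²) = 1/514089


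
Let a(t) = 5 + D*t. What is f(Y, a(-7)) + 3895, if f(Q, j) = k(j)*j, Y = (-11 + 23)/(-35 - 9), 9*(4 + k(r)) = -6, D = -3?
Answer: 11321/3 ≈ 3773.7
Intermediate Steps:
k(r) = -14/3 (k(r) = -4 + (⅑)*(-6) = -4 - ⅔ = -14/3)
Y = -3/11 (Y = 12/(-44) = 12*(-1/44) = -3/11 ≈ -0.27273)
a(t) = 5 - 3*t
f(Q, j) = -14*j/3
f(Y, a(-7)) + 3895 = -14*(5 - 3*(-7))/3 + 3895 = -14*(5 + 21)/3 + 3895 = -14/3*26 + 3895 = -364/3 + 3895 = 11321/3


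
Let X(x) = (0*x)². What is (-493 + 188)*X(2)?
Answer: 0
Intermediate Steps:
X(x) = 0 (X(x) = 0² = 0)
(-493 + 188)*X(2) = (-493 + 188)*0 = -305*0 = 0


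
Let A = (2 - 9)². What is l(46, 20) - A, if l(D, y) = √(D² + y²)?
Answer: -49 + 2*√629 ≈ 1.1597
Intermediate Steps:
A = 49 (A = (-7)² = 49)
l(46, 20) - A = √(46² + 20²) - 1*49 = √(2116 + 400) - 49 = √2516 - 49 = 2*√629 - 49 = -49 + 2*√629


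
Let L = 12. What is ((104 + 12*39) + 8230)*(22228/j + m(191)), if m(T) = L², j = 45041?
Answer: 57284577864/45041 ≈ 1.2718e+6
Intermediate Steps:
m(T) = 144 (m(T) = 12² = 144)
((104 + 12*39) + 8230)*(22228/j + m(191)) = ((104 + 12*39) + 8230)*(22228/45041 + 144) = ((104 + 468) + 8230)*(22228*(1/45041) + 144) = (572 + 8230)*(22228/45041 + 144) = 8802*(6508132/45041) = 57284577864/45041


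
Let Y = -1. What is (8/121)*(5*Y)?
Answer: -40/121 ≈ -0.33058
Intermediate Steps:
(8/121)*(5*Y) = (8/121)*(5*(-1)) = (8*(1/121))*(-5) = (8/121)*(-5) = -40/121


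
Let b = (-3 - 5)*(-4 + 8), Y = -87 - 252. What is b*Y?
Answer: 10848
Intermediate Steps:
Y = -339
b = -32 (b = -8*4 = -32)
b*Y = -32*(-339) = 10848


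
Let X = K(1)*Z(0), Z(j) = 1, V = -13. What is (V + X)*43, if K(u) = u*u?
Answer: -516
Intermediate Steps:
K(u) = u²
X = 1 (X = 1²*1 = 1*1 = 1)
(V + X)*43 = (-13 + 1)*43 = -12*43 = -516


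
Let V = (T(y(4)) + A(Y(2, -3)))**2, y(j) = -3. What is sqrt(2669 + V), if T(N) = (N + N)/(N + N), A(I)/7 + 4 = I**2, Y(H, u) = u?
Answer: sqrt(3965) ≈ 62.968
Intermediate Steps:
A(I) = -28 + 7*I**2
T(N) = 1 (T(N) = (2*N)/((2*N)) = (2*N)*(1/(2*N)) = 1)
V = 1296 (V = (1 + (-28 + 7*(-3)**2))**2 = (1 + (-28 + 7*9))**2 = (1 + (-28 + 63))**2 = (1 + 35)**2 = 36**2 = 1296)
sqrt(2669 + V) = sqrt(2669 + 1296) = sqrt(3965)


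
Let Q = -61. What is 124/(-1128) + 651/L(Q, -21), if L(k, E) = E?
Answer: -8773/282 ≈ -31.110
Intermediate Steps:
124/(-1128) + 651/L(Q, -21) = 124/(-1128) + 651/(-21) = 124*(-1/1128) + 651*(-1/21) = -31/282 - 31 = -8773/282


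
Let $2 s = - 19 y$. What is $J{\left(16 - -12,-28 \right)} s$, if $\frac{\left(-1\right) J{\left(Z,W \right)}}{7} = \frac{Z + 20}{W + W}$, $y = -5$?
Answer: $285$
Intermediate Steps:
$J{\left(Z,W \right)} = - \frac{7 \left(20 + Z\right)}{2 W}$ ($J{\left(Z,W \right)} = - 7 \frac{Z + 20}{W + W} = - 7 \frac{20 + Z}{2 W} = - \frac{7 \left(20 + Z\right)}{2 W}$)
$s = \frac{95}{2}$ ($s = \frac{\left(-19\right) \left(-5\right)}{2} = \frac{1}{2} \cdot 95 = \frac{95}{2} \approx 47.5$)
$J{\left(16 - -12,-28 \right)} s = \frac{7 \left(-20 - \left(16 - -12\right)\right)}{2 \left(-28\right)} \frac{95}{2} = \frac{7}{2} \left(- \frac{1}{28}\right) \left(-20 - \left(16 + 12\right)\right) \frac{95}{2} = \frac{7}{2} \left(- \frac{1}{28}\right) \left(-20 - 28\right) \frac{95}{2} = \frac{7}{2} \left(- \frac{1}{28}\right) \left(-48\right) \frac{95}{2} = 6 \cdot \frac{95}{2} = 285$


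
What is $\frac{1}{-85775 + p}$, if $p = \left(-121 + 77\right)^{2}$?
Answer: $- \frac{1}{83839} \approx -1.1928 \cdot 10^{-5}$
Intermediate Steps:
$p = 1936$ ($p = \left(-44\right)^{2} = 1936$)
$\frac{1}{-85775 + p} = \frac{1}{-85775 + 1936} = \frac{1}{-83839} = - \frac{1}{83839}$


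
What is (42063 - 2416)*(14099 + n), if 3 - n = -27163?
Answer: 1636033455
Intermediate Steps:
n = 27166 (n = 3 - 1*(-27163) = 3 + 27163 = 27166)
(42063 - 2416)*(14099 + n) = (42063 - 2416)*(14099 + 27166) = 39647*41265 = 1636033455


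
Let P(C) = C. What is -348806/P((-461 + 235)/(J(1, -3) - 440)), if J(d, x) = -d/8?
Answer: -614072963/904 ≈ -6.7928e+5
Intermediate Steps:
J(d, x) = -d/8
-348806/P((-461 + 235)/(J(1, -3) - 440)) = -348806*(-⅛*1 - 440)/(-461 + 235) = -348806/((-226/(-⅛ - 440))) = -348806/((-226/(-3521/8))) = -348806/((-226*(-8/3521))) = -348806/1808/3521 = -348806*3521/1808 = -614072963/904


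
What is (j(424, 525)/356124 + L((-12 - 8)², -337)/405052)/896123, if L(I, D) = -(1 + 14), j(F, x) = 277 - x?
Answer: -26448689/32316153061059276 ≈ -8.1844e-10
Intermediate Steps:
L(I, D) = -15 (L(I, D) = -1*15 = -15)
(j(424, 525)/356124 + L((-12 - 8)², -337)/405052)/896123 = ((277 - 1*525)/356124 - 15/405052)/896123 = ((277 - 525)*(1/356124) - 15*1/405052)*(1/896123) = (-248*1/356124 - 15/405052)*(1/896123) = (-62/89031 - 15/405052)*(1/896123) = -26448689/36062184612*1/896123 = -26448689/32316153061059276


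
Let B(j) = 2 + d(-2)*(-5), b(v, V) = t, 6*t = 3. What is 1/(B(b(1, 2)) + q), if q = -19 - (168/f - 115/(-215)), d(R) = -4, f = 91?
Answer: 559/346 ≈ 1.6156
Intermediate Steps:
q = -11952/559 (q = -19 - (168/91 - 115/(-215)) = -19 - (168*(1/91) - 115*(-1/215)) = -19 - (24/13 + 23/43) = -19 - 1*1331/559 = -19 - 1331/559 = -11952/559 ≈ -21.381)
t = 1/2 (t = (1/6)*3 = 1/2 ≈ 0.50000)
b(v, V) = 1/2
B(j) = 22 (B(j) = 2 - 4*(-5) = 2 + 20 = 22)
1/(B(b(1, 2)) + q) = 1/(22 - 11952/559) = 1/(346/559) = 559/346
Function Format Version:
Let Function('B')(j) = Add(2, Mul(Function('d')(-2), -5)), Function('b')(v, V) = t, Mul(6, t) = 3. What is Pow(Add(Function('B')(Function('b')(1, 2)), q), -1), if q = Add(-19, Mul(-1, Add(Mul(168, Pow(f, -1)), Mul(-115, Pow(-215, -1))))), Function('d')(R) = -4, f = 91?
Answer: Rational(559, 346) ≈ 1.6156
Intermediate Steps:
q = Rational(-11952, 559) (q = Add(-19, Mul(-1, Add(Mul(168, Pow(91, -1)), Mul(-115, Pow(-215, -1))))) = Add(-19, Mul(-1, Add(Mul(168, Rational(1, 91)), Mul(-115, Rational(-1, 215))))) = Add(-19, Mul(-1, Add(Rational(24, 13), Rational(23, 43)))) = Add(-19, Mul(-1, Rational(1331, 559))) = Add(-19, Rational(-1331, 559)) = Rational(-11952, 559) ≈ -21.381)
t = Rational(1, 2) (t = Mul(Rational(1, 6), 3) = Rational(1, 2) ≈ 0.50000)
Function('b')(v, V) = Rational(1, 2)
Function('B')(j) = 22 (Function('B')(j) = Add(2, Mul(-4, -5)) = Add(2, 20) = 22)
Pow(Add(Function('B')(Function('b')(1, 2)), q), -1) = Pow(Add(22, Rational(-11952, 559)), -1) = Pow(Rational(346, 559), -1) = Rational(559, 346)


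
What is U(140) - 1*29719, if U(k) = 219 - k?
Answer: -29640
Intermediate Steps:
U(140) - 1*29719 = (219 - 1*140) - 1*29719 = (219 - 140) - 29719 = 79 - 29719 = -29640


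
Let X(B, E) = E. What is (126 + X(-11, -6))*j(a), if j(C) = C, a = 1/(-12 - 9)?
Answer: -40/7 ≈ -5.7143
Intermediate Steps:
a = -1/21 (a = 1/(-21) = -1/21 ≈ -0.047619)
(126 + X(-11, -6))*j(a) = (126 - 6)*(-1/21) = 120*(-1/21) = -40/7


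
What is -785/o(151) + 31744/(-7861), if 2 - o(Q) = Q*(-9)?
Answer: -49374469/10698821 ≈ -4.6149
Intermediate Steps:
o(Q) = 2 + 9*Q (o(Q) = 2 - Q*(-9) = 2 - (-9)*Q = 2 + 9*Q)
-785/o(151) + 31744/(-7861) = -785/(2 + 9*151) + 31744/(-7861) = -785/(2 + 1359) + 31744*(-1/7861) = -785/1361 - 31744/7861 = -49374469/10698821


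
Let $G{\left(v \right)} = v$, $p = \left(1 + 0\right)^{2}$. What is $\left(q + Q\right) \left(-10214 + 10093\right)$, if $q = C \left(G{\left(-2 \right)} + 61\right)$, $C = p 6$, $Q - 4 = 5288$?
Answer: $-683166$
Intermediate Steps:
$Q = 5292$ ($Q = 4 + 5288 = 5292$)
$p = 1$ ($p = 1^{2} = 1$)
$C = 6$ ($C = 1 \cdot 6 = 6$)
$q = 354$ ($q = 6 \left(-2 + 61\right) = 6 \cdot 59 = 354$)
$\left(q + Q\right) \left(-10214 + 10093\right) = \left(354 + 5292\right) \left(-10214 + 10093\right) = 5646 \left(-121\right) = -683166$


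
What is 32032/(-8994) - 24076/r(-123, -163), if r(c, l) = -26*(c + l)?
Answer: -4372399/643071 ≈ -6.7992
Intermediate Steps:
r(c, l) = -26*c - 26*l
32032/(-8994) - 24076/r(-123, -163) = 32032/(-8994) - 24076/(-26*(-123) - 26*(-163)) = 32032*(-1/8994) - 24076/(3198 + 4238) = -16016/4497 - 24076/7436 = -16016/4497 - 24076*1/7436 = -16016/4497 - 463/143 = -4372399/643071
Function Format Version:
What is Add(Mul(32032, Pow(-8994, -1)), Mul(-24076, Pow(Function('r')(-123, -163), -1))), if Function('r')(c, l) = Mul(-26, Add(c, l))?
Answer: Rational(-4372399, 643071) ≈ -6.7992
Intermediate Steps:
Function('r')(c, l) = Add(Mul(-26, c), Mul(-26, l))
Add(Mul(32032, Pow(-8994, -1)), Mul(-24076, Pow(Function('r')(-123, -163), -1))) = Add(Mul(32032, Pow(-8994, -1)), Mul(-24076, Pow(Add(Mul(-26, -123), Mul(-26, -163)), -1))) = Add(Mul(32032, Rational(-1, 8994)), Mul(-24076, Pow(Add(3198, 4238), -1))) = Add(Rational(-16016, 4497), Mul(-24076, Pow(7436, -1))) = Add(Rational(-16016, 4497), Mul(-24076, Rational(1, 7436))) = Add(Rational(-16016, 4497), Rational(-463, 143)) = Rational(-4372399, 643071)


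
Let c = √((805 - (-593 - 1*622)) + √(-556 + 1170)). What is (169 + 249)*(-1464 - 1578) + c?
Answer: -1271556 + √(2020 + √614) ≈ -1.2715e+6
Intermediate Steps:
c = √(2020 + √614) (c = √((805 - (-593 - 622)) + √614) = √((805 - 1*(-1215)) + √614) = √((805 + 1215) + √614) = √(2020 + √614) ≈ 45.219)
(169 + 249)*(-1464 - 1578) + c = (169 + 249)*(-1464 - 1578) + √(2020 + √614) = 418*(-3042) + √(2020 + √614) = -1271556 + √(2020 + √614)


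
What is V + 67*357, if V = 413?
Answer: 24332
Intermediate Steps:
V + 67*357 = 413 + 67*357 = 413 + 23919 = 24332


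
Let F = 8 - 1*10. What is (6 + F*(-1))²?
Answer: 64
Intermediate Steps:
F = -2 (F = 8 - 10 = -2)
(6 + F*(-1))² = (6 - 2*(-1))² = (6 + 2)² = 8² = 64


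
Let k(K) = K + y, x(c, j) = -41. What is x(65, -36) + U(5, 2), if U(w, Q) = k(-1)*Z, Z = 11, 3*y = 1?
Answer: -145/3 ≈ -48.333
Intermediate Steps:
y = 1/3 (y = (1/3)*1 = 1/3 ≈ 0.33333)
k(K) = 1/3 + K (k(K) = K + 1/3 = 1/3 + K)
U(w, Q) = -22/3 (U(w, Q) = (1/3 - 1)*11 = -2/3*11 = -22/3)
x(65, -36) + U(5, 2) = -41 - 22/3 = -145/3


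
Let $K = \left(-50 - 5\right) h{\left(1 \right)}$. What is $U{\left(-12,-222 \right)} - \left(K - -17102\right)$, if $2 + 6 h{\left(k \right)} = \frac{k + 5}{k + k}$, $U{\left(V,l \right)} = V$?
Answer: $- \frac{102629}{6} \approx -17105.0$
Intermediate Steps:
$h{\left(k \right)} = - \frac{1}{3} + \frac{5 + k}{12 k}$ ($h{\left(k \right)} = - \frac{1}{3} + \frac{\left(k + 5\right) \frac{1}{k + k}}{6} = - \frac{1}{3} + \frac{\left(5 + k\right) \frac{1}{2 k}}{6} = - \frac{1}{3} + \frac{\frac{1}{2} \frac{1}{k} \left(5 + k\right)}{6} = - \frac{1}{3} + \frac{5 + k}{12 k}$)
$K = - \frac{55}{6}$ ($K = \left(-50 - 5\right) \frac{5 - 3}{12 \cdot 1} = - 55 \cdot \frac{1}{12} \cdot 1 \left(5 - 3\right) = - 55 \cdot \frac{1}{12} \cdot 1 \cdot 2 = \left(-55\right) \frac{1}{6} = - \frac{55}{6} \approx -9.1667$)
$U{\left(-12,-222 \right)} - \left(K - -17102\right) = -12 - \left(- \frac{55}{6} - -17102\right) = -12 - \left(- \frac{55}{6} + 17102\right) = -12 - \frac{102557}{6} = - \frac{102629}{6}$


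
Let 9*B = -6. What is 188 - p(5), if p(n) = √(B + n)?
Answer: 188 - √39/3 ≈ 185.92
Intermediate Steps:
B = -⅔ (B = (⅑)*(-6) = -⅔ ≈ -0.66667)
p(n) = √(-⅔ + n)
188 - p(5) = 188 - √(-6 + 9*5)/3 = 188 - √(-6 + 45)/3 = 188 - √39/3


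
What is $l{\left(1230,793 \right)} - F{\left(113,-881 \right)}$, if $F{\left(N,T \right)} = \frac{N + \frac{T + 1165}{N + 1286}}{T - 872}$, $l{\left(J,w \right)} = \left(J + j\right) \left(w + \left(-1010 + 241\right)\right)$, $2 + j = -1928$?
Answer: $- \frac{41200951229}{2452447} \approx -16800.0$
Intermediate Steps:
$j = -1930$ ($j = -2 - 1928 = -1930$)
$l{\left(J,w \right)} = \left(-1930 + J\right) \left(-769 + w\right)$ ($l{\left(J,w \right)} = \left(J - 1930\right) \left(w + \left(-1010 + 241\right)\right) = \left(-1930 + J\right) \left(w - 769\right) = \left(-1930 + J\right) \left(-769 + w\right)$)
$F{\left(N,T \right)} = \frac{N + \frac{1165 + T}{1286 + N}}{-872 + T}$
$l{\left(1230,793 \right)} - F{\left(113,-881 \right)} = \left(1484170 - 1530490 - 945870 + 1230 \cdot 793\right) - \frac{1165 - 881 + 113^{2} + 1286 \cdot 113}{-1121392 - 98536 + 1286 \left(-881\right) + 113 \left(-881\right)} = \left(1484170 - 1530490 - 945870 + 975390\right) - \frac{1165 - 881 + 12769 + 145318}{-1121392 - 98536 - 1132966 - 99553} = -16800 - \frac{1}{-2452447} \cdot 158371 = -16800 - \left(- \frac{1}{2452447}\right) 158371 = -16800 - - \frac{158371}{2452447} = -16800 + \frac{158371}{2452447} = - \frac{41200951229}{2452447}$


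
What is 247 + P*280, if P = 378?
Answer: 106087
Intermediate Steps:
247 + P*280 = 247 + 378*280 = 247 + 105840 = 106087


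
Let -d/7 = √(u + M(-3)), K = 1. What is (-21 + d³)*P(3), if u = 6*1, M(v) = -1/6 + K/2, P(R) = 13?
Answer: -273 - 84721*√57/9 ≈ -71343.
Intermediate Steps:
M(v) = ⅓ (M(v) = -1/6 + 1/2 = -1*⅙ + 1*(½) = -⅙ + ½ = ⅓)
u = 6
d = -7*√57/3 (d = -7*√(6 + ⅓) = -7*√57/3 ≈ -17.616)
(-21 + d³)*P(3) = (-21 + (-7*√57/3)³)*13 = (-21 - 6517*√57/9)*13 = -273 - 84721*√57/9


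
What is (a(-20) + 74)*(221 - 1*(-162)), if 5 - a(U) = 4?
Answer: 28725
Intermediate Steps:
a(U) = 1 (a(U) = 5 - 1*4 = 5 - 4 = 1)
(a(-20) + 74)*(221 - 1*(-162)) = (1 + 74)*(221 - 1*(-162)) = 75*(221 + 162) = 75*383 = 28725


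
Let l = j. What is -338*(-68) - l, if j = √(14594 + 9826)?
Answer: 22984 - 2*√6105 ≈ 22828.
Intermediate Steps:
j = 2*√6105 (j = √24420 = 2*√6105 ≈ 156.27)
l = 2*√6105 ≈ 156.27
-338*(-68) - l = -338*(-68) - 2*√6105 = 22984 - 2*√6105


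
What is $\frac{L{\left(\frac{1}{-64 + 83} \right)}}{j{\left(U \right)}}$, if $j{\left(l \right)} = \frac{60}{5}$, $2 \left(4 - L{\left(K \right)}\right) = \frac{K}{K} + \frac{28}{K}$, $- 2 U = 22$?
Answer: $- \frac{175}{8} \approx -21.875$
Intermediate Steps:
$U = -11$ ($U = \left(- \frac{1}{2}\right) 22 = -11$)
$L{\left(K \right)} = \frac{7}{2} - \frac{14}{K}$ ($L{\left(K \right)} = 4 - \frac{\frac{K}{K} + \frac{28}{K}}{2} = 4 - \frac{1 + \frac{28}{K}}{2} = 4 - \left(\frac{1}{2} + \frac{14}{K}\right) = \frac{7}{2} - \frac{14}{K}$)
$j{\left(l \right)} = 12$ ($j{\left(l \right)} = 60 \cdot \frac{1}{5} = 12$)
$\frac{L{\left(\frac{1}{-64 + 83} \right)}}{j{\left(U \right)}} = \frac{\frac{7}{2} - \frac{14}{\frac{1}{-64 + 83}}}{12} = \left(\frac{7}{2} - \frac{14}{\frac{1}{19}}\right) \frac{1}{12} = \left(\frac{7}{2} - 14 \frac{1}{\frac{1}{19}}\right) \frac{1}{12} = \left(\frac{7}{2} - 266\right) \frac{1}{12} = \left(- \frac{525}{2}\right) \frac{1}{12} = - \frac{175}{8}$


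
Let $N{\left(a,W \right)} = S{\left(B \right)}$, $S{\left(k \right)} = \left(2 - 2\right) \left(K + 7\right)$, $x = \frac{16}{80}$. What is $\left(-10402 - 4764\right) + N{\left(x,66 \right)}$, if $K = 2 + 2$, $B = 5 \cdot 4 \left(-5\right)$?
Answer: $-15166$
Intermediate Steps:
$x = \frac{1}{5}$ ($x = 16 \cdot \frac{1}{80} = \frac{1}{5} \approx 0.2$)
$B = -100$ ($B = 20 \left(-5\right) = -100$)
$K = 4$
$S{\left(k \right)} = 0$ ($S{\left(k \right)} = \left(2 - 2\right) \left(4 + 7\right) = 0 \cdot 11 = 0$)
$N{\left(a,W \right)} = 0$
$\left(-10402 - 4764\right) + N{\left(x,66 \right)} = \left(-10402 - 4764\right) + 0 = -15166 + 0 = -15166$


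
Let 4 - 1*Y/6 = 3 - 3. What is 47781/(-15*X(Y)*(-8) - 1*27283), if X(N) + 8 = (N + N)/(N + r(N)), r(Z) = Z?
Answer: -47781/28123 ≈ -1.6990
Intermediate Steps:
Y = 24 (Y = 24 - 6*(3 - 3) = 24 - 6*0 = 24 + 0 = 24)
X(N) = -7 (X(N) = -8 + (N + N)/(N + N) = -8 + (2*N)/((2*N)) = -8 + (2*N)*(1/(2*N)) = -8 + 1 = -7)
47781/(-15*X(Y)*(-8) - 1*27283) = 47781/(-15*(-7)*(-8) - 1*27283) = 47781/(105*(-8) - 27283) = 47781/(-840 - 27283) = 47781/(-28123) = 47781*(-1/28123) = -47781/28123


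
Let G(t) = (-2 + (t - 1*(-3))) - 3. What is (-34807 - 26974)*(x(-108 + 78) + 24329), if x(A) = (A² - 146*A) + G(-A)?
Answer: -1831003497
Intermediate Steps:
G(t) = -2 + t (G(t) = (-2 + (t + 3)) - 3 = (-2 + (3 + t)) - 3 = (1 + t) - 3 = -2 + t)
x(A) = -2 + A² - 147*A (x(A) = (A² - 146*A) + (-2 - A) = -2 + A² - 147*A)
(-34807 - 26974)*(x(-108 + 78) + 24329) = (-34807 - 26974)*((-2 + (-108 + 78)² - 147*(-108 + 78)) + 24329) = -61781*((-2 + (-30)² - 147*(-30)) + 24329) = -61781*((-2 + 900 + 4410) + 24329) = -61781*(5308 + 24329) = -61781*29637 = -1831003497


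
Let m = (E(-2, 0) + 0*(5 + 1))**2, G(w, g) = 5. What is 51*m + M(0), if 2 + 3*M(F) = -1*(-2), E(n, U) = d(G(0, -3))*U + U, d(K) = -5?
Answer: 0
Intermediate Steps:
E(n, U) = -4*U (E(n, U) = -5*U + U = -4*U)
m = 0 (m = (-4*0 + 0*(5 + 1))**2 = (0 + 0*6)**2 = (0 + 0)**2 = 0**2 = 0)
M(F) = 0 (M(F) = -2/3 + (-1*(-2))/3 = -2/3 + (1/3)*2 = -2/3 + 2/3 = 0)
51*m + M(0) = 51*0 + 0 = 0 + 0 = 0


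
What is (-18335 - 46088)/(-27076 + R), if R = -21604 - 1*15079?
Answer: 64423/63759 ≈ 1.0104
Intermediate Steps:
R = -36683 (R = -21604 - 15079 = -36683)
(-18335 - 46088)/(-27076 + R) = (-18335 - 46088)/(-27076 - 36683) = -64423/(-63759) = -64423*(-1/63759) = 64423/63759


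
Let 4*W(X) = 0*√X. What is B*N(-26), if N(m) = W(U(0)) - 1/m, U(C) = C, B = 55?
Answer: 55/26 ≈ 2.1154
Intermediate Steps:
W(X) = 0 (W(X) = (0*√X)/4 = (¼)*0 = 0)
N(m) = -1/m (N(m) = 0 - 1/m = -1/m)
B*N(-26) = 55*(-1/(-26)) = 55*(-1*(-1/26)) = 55*(1/26) = 55/26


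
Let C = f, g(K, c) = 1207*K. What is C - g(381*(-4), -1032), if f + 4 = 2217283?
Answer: 4056747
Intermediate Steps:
f = 2217279 (f = -4 + 2217283 = 2217279)
C = 2217279
C - g(381*(-4), -1032) = 2217279 - 1207*381*(-4) = 2217279 - 1207*(-1524) = 2217279 - 1*(-1839468) = 2217279 + 1839468 = 4056747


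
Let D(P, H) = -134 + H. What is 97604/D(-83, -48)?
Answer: -3754/7 ≈ -536.29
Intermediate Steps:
97604/D(-83, -48) = 97604/(-134 - 48) = 97604/(-182) = 97604*(-1/182) = -3754/7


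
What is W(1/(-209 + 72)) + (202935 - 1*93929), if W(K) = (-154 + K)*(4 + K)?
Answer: 2034392461/18769 ≈ 1.0839e+5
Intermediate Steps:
W(1/(-209 + 72)) + (202935 - 1*93929) = (-616 + (1/(-209 + 72))² - 150/(-209 + 72)) + (202935 - 1*93929) = (-616 + (1/(-137))² - 150/(-137)) + (202935 - 93929) = (-616 + (-1/137)² - 150*(-1/137)) + 109006 = (-616 + 1/18769 + 150/137) + 109006 = -11541153/18769 + 109006 = 2034392461/18769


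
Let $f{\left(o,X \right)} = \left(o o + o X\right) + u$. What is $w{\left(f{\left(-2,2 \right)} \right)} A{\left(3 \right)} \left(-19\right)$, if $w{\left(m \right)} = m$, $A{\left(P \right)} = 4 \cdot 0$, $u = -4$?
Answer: $0$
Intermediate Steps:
$f{\left(o,X \right)} = -4 + o^{2} + X o$ ($f{\left(o,X \right)} = \left(o o + o X\right) - 4 = \left(o^{2} + X o\right) - 4 = -4 + o^{2} + X o$)
$A{\left(P \right)} = 0$
$w{\left(f{\left(-2,2 \right)} \right)} A{\left(3 \right)} \left(-19\right) = \left(-4 + \left(-2\right)^{2} + 2 \left(-2\right)\right) 0 \left(-19\right) = \left(-4 + 4 - 4\right) 0 \left(-19\right) = \left(-4\right) 0 \left(-19\right) = 0 \left(-19\right) = 0$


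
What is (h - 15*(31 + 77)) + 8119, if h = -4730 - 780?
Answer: 989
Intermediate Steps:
h = -5510
(h - 15*(31 + 77)) + 8119 = (-5510 - 15*(31 + 77)) + 8119 = (-5510 - 15*108) + 8119 = (-5510 - 1620) + 8119 = -7130 + 8119 = 989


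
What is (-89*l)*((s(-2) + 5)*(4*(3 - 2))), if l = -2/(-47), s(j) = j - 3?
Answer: 0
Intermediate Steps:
s(j) = -3 + j
l = 2/47 (l = -2*(-1/47) = 2/47 ≈ 0.042553)
(-89*l)*((s(-2) + 5)*(4*(3 - 2))) = (-89*2/47)*(((-3 - 2) + 5)*(4*(3 - 2))) = -178*(-5 + 5)*4*1/47 = -0*4 = -178/47*0 = 0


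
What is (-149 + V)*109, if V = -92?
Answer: -26269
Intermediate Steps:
(-149 + V)*109 = (-149 - 92)*109 = -241*109 = -26269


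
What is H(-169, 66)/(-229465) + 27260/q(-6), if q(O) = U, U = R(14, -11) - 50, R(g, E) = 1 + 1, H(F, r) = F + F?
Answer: -1563799919/2753580 ≈ -567.92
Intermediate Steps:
H(F, r) = 2*F
R(g, E) = 2
U = -48 (U = 2 - 50 = -48)
q(O) = -48
H(-169, 66)/(-229465) + 27260/q(-6) = (2*(-169))/(-229465) + 27260/(-48) = -338*(-1/229465) + 27260*(-1/48) = 338/229465 - 6815/12 = -1563799919/2753580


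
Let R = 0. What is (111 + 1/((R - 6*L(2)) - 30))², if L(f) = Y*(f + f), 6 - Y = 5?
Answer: 35916049/2916 ≈ 12317.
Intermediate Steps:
Y = 1 (Y = 6 - 1*5 = 6 - 5 = 1)
L(f) = 2*f (L(f) = 1*(f + f) = 1*(2*f) = 2*f)
(111 + 1/((R - 6*L(2)) - 30))² = (111 + 1/((0 - 12*2) - 30))² = (111 + 1/((0 - 6*4) - 30))² = (111 + 1/((0 - 24) - 30))² = (111 + 1/(-24 - 30))² = (111 + 1/(-54))² = (111 - 1/54)² = (5993/54)² = 35916049/2916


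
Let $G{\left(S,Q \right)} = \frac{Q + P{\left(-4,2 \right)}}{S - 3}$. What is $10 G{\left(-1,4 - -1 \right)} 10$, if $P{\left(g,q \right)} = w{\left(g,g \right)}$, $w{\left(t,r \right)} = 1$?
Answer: $-150$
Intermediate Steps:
$P{\left(g,q \right)} = 1$
$G{\left(S,Q \right)} = \frac{1 + Q}{-3 + S}$ ($G{\left(S,Q \right)} = \frac{Q + 1}{S - 3} = \frac{1 + Q}{-3 + S}$)
$10 G{\left(-1,4 - -1 \right)} 10 = 10 \frac{1 + \left(4 - -1\right)}{-3 - 1} \cdot 10 = 10 \frac{1 + \left(4 + 1\right)}{-4} \cdot 10 = 10 \left(- \frac{1 + 5}{4}\right) 10 = 10 \left(\left(- \frac{1}{4}\right) 6\right) 10 = 10 \left(- \frac{3}{2}\right) 10 = \left(-15\right) 10 = -150$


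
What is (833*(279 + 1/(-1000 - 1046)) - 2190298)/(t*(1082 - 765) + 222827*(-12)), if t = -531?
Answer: 4005845819/5815245546 ≈ 0.68885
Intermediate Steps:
(833*(279 + 1/(-1000 - 1046)) - 2190298)/(t*(1082 - 765) + 222827*(-12)) = (833*(279 + 1/(-1000 - 1046)) - 2190298)/(-531*(1082 - 765) + 222827*(-12)) = (833*(279 + 1/(-2046)) - 2190298)/(-531*317 - 2673924) = (833*(279 - 1/2046) - 2190298)/(-168327 - 2673924) = (833*(570833/2046) - 2190298)/(-2842251) = (475503889/2046 - 2190298)*(-1/2842251) = -4005845819/2046*(-1/2842251) = 4005845819/5815245546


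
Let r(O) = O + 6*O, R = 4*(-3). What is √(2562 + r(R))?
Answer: √2478 ≈ 49.780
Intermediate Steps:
R = -12
r(O) = 7*O
√(2562 + r(R)) = √(2562 + 7*(-12)) = √(2562 - 84) = √2478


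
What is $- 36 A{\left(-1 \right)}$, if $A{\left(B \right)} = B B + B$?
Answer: $0$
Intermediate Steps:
$A{\left(B \right)} = B + B^{2}$ ($A{\left(B \right)} = B^{2} + B = B + B^{2}$)
$- 36 A{\left(-1 \right)} = - 36 \left(- (1 - 1)\right) = - 36 \left(\left(-1\right) 0\right) = \left(-36\right) 0 = 0$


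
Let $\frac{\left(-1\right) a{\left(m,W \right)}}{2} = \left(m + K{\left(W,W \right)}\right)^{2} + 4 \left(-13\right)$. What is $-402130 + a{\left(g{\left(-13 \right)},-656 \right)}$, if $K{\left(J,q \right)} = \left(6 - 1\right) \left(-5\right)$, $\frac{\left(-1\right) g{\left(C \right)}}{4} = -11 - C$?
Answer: $-404204$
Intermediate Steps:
$g{\left(C \right)} = 44 + 4 C$ ($g{\left(C \right)} = - 4 \left(-11 - C\right) = 44 + 4 C$)
$K{\left(J,q \right)} = -25$ ($K{\left(J,q \right)} = 5 \left(-5\right) = -25$)
$a{\left(m,W \right)} = 104 - 2 \left(-25 + m\right)^{2}$ ($a{\left(m,W \right)} = - 2 \left(\left(m - 25\right)^{2} + 4 \left(-13\right)\right) = - 2 \left(\left(-25 + m\right)^{2} - 52\right) = - 2 \left(-52 + \left(-25 + m\right)^{2}\right) = 104 - 2 \left(-25 + m\right)^{2}$)
$-402130 + a{\left(g{\left(-13 \right)},-656 \right)} = -402130 + \left(104 - 2 \left(-25 + \left(44 + 4 \left(-13\right)\right)\right)^{2}\right) = -402130 + \left(104 - 2 \left(-25 + \left(44 - 52\right)\right)^{2}\right) = -402130 + \left(104 - 2 \left(-25 - 8\right)^{2}\right) = -402130 + \left(104 - 2 \left(-33\right)^{2}\right) = -402130 + \left(104 - 2178\right) = -402130 - 2074 = -404204$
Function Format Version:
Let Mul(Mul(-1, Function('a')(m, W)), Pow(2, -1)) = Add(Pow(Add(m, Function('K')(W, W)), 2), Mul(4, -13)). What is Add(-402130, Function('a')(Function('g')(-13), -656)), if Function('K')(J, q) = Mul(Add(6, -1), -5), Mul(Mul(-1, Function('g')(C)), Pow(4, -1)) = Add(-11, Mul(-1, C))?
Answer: -404204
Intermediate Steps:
Function('g')(C) = Add(44, Mul(4, C)) (Function('g')(C) = Mul(-4, Add(-11, Mul(-1, C))) = Add(44, Mul(4, C)))
Function('K')(J, q) = -25 (Function('K')(J, q) = Mul(5, -5) = -25)
Function('a')(m, W) = Add(104, Mul(-2, Pow(Add(-25, m), 2))) (Function('a')(m, W) = Mul(-2, Add(Pow(Add(m, -25), 2), Mul(4, -13))) = Mul(-2, Add(Pow(Add(-25, m), 2), -52)) = Mul(-2, Add(-52, Pow(Add(-25, m), 2))) = Add(104, Mul(-2, Pow(Add(-25, m), 2))))
Add(-402130, Function('a')(Function('g')(-13), -656)) = Add(-402130, Add(104, Mul(-2, Pow(Add(-25, Add(44, Mul(4, -13))), 2)))) = Add(-402130, Add(104, Mul(-2, Pow(Add(-25, Add(44, -52)), 2)))) = Add(-402130, Add(104, Mul(-2, Pow(Add(-25, -8), 2)))) = Add(-402130, Add(104, Mul(-2, Pow(-33, 2)))) = Add(-402130, Add(104, Mul(-2, 1089))) = Add(-402130, Add(104, -2178)) = Add(-402130, -2074) = -404204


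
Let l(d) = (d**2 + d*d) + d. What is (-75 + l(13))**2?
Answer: 76176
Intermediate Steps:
l(d) = d + 2*d**2 (l(d) = (d**2 + d**2) + d = 2*d**2 + d = d + 2*d**2)
(-75 + l(13))**2 = (-75 + 13*(1 + 2*13))**2 = (-75 + 13*(1 + 26))**2 = (-75 + 13*27)**2 = (-75 + 351)**2 = 276**2 = 76176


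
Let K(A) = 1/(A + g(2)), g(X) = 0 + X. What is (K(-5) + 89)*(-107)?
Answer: -28462/3 ≈ -9487.3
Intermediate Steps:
g(X) = X
K(A) = 1/(2 + A) (K(A) = 1/(A + 2) = 1/(2 + A))
(K(-5) + 89)*(-107) = (1/(2 - 5) + 89)*(-107) = (1/(-3) + 89)*(-107) = (-1/3 + 89)*(-107) = (266/3)*(-107) = -28462/3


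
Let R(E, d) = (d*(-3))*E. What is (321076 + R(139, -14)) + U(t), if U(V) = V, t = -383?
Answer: 326531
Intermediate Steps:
R(E, d) = -3*E*d (R(E, d) = (-3*d)*E = -3*E*d)
(321076 + R(139, -14)) + U(t) = (321076 - 3*139*(-14)) - 383 = (321076 + 5838) - 383 = 326914 - 383 = 326531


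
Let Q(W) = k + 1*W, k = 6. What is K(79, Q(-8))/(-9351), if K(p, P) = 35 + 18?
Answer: -53/9351 ≈ -0.0056678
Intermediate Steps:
Q(W) = 6 + W (Q(W) = 6 + 1*W = 6 + W)
K(p, P) = 53
K(79, Q(-8))/(-9351) = 53/(-9351) = 53*(-1/9351) = -53/9351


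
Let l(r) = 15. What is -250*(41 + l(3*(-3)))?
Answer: -14000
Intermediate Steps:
-250*(41 + l(3*(-3))) = -250*(41 + 15) = -250*56 = -14000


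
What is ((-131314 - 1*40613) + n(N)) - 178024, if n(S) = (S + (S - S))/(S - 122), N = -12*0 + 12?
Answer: -19247311/55 ≈ -3.4995e+5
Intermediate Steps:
N = 12 (N = 0 + 12 = 12)
n(S) = S/(-122 + S) (n(S) = (S + 0)/(-122 + S) = S/(-122 + S))
((-131314 - 1*40613) + n(N)) - 178024 = ((-131314 - 1*40613) + 12/(-122 + 12)) - 178024 = ((-131314 - 40613) + 12/(-110)) - 178024 = (-171927 + 12*(-1/110)) - 178024 = (-171927 - 6/55) - 178024 = -9455991/55 - 178024 = -19247311/55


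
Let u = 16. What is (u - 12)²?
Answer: 16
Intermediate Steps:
(u - 12)² = (16 - 12)² = 4² = 16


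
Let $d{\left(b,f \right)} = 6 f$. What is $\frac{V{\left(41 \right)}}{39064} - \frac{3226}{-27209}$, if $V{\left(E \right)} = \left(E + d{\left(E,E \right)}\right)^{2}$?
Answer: $\frac{2367198585}{1062892376} \approx 2.2271$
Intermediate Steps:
$V{\left(E \right)} = 49 E^{2}$ ($V{\left(E \right)} = \left(E + 6 E\right)^{2} = \left(7 E\right)^{2} = 49 E^{2}$)
$\frac{V{\left(41 \right)}}{39064} - \frac{3226}{-27209} = \frac{49 \cdot 41^{2}}{39064} - \frac{3226}{-27209} = 49 \cdot 1681 \cdot \frac{1}{39064} - - \frac{3226}{27209} = 82369 \cdot \frac{1}{39064} + \frac{3226}{27209} = \frac{82369}{39064} + \frac{3226}{27209} = \frac{2367198585}{1062892376}$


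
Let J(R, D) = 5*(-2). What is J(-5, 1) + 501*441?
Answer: 220931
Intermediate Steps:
J(R, D) = -10
J(-5, 1) + 501*441 = -10 + 501*441 = -10 + 220941 = 220931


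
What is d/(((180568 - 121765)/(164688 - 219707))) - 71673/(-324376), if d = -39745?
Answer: 709326995345699/19074281928 ≈ 37188.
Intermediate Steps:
d/(((180568 - 121765)/(164688 - 219707))) - 71673/(-324376) = -39745*(164688 - 219707)/(180568 - 121765) - 71673/(-324376) = -39745/(58803/(-55019)) - 71673*(-1/324376) = -39745/(58803*(-1/55019)) + 71673/324376 = -39745/(-58803/55019) + 71673/324376 = -39745*(-55019/58803) + 71673/324376 = 2186730155/58803 + 71673/324376 = 709326995345699/19074281928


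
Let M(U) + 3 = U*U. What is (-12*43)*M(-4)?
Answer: -6708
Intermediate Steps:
M(U) = -3 + U² (M(U) = -3 + U*U = -3 + U²)
(-12*43)*M(-4) = (-12*43)*(-3 + (-4)²) = -516*(-3 + 16) = -516*13 = -6708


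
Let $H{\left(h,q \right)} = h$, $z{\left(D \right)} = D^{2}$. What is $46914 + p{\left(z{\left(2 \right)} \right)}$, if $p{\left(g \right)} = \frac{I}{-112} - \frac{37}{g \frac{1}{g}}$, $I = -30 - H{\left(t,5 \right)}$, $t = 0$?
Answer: $\frac{2625127}{56} \approx 46877.0$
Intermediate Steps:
$I = -30$ ($I = -30 - 0 = -30 + 0 = -30$)
$p{\left(g \right)} = - \frac{2057}{56}$ ($p{\left(g \right)} = - \frac{30}{-112} - \frac{37}{g \frac{1}{g}} = \left(-30\right) \left(- \frac{1}{112}\right) - \frac{37}{1} = \frac{15}{56} - 37 = - \frac{2057}{56}$)
$46914 + p{\left(z{\left(2 \right)} \right)} = 46914 - \frac{2057}{56} = \frac{2625127}{56}$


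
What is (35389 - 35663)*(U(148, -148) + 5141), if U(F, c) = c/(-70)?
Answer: -49322466/35 ≈ -1.4092e+6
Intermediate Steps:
U(F, c) = -c/70 (U(F, c) = c*(-1/70) = -c/70)
(35389 - 35663)*(U(148, -148) + 5141) = (35389 - 35663)*(-1/70*(-148) + 5141) = -274*(74/35 + 5141) = -274*180009/35 = -49322466/35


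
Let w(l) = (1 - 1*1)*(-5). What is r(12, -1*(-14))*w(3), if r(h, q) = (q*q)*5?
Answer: 0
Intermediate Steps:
r(h, q) = 5*q² (r(h, q) = q²*5 = 5*q²)
w(l) = 0 (w(l) = (1 - 1)*(-5) = 0*(-5) = 0)
r(12, -1*(-14))*w(3) = (5*(-1*(-14))²)*0 = (5*14²)*0 = (5*196)*0 = 980*0 = 0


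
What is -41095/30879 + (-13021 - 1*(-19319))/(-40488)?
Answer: -309721717/208371492 ≈ -1.4864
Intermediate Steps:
-41095/30879 + (-13021 - 1*(-19319))/(-40488) = -41095*1/30879 + (-13021 + 19319)*(-1/40488) = -41095/30879 + 6298*(-1/40488) = -41095/30879 - 3149/20244 = -309721717/208371492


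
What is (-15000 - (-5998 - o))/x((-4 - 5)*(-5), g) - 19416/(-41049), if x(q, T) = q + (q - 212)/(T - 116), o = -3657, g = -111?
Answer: -39252180715/142056906 ≈ -276.31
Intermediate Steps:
x(q, T) = q + (-212 + q)/(-116 + T)
(-15000 - (-5998 - o))/x((-4 - 5)*(-5), g) - 19416/(-41049) = (-15000 - (-5998 - 1*(-3657)))/(((-212 - 115*(-4 - 5)*(-5) - 111*(-4 - 5)*(-5))/(-116 - 111))) - 19416/(-41049) = (-15000 - (-5998 + 3657))/(((-212 - (-1035)*(-5) - (-999)*(-5))/(-227))) - 19416*(-1/41049) = (-15000 - 1*(-2341))/((-(-212 - 115*45 - 111*45)/227)) + 6472/13683 = (-15000 + 2341)/((-(-212 - 5175 - 4995)/227)) + 6472/13683 = -12659/((-1/227*(-10382))) + 6472/13683 = -12659/10382/227 + 6472/13683 = -12659*227/10382 + 6472/13683 = -2873593/10382 + 6472/13683 = -39252180715/142056906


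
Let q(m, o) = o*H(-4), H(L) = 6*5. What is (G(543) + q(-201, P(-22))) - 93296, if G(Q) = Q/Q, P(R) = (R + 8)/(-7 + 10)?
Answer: -93435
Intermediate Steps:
H(L) = 30
P(R) = 8/3 + R/3 (P(R) = (8 + R)/3 = (8 + R)*(⅓) = 8/3 + R/3)
q(m, o) = 30*o (q(m, o) = o*30 = 30*o)
G(Q) = 1
(G(543) + q(-201, P(-22))) - 93296 = (1 + 30*(8/3 + (⅓)*(-22))) - 93296 = (1 + 30*(8/3 - 22/3)) - 93296 = (1 + 30*(-14/3)) - 93296 = (1 - 140) - 93296 = -139 - 93296 = -93435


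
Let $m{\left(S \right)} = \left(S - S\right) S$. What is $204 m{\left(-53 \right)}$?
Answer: $0$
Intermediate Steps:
$m{\left(S \right)} = 0$ ($m{\left(S \right)} = 0 S = 0$)
$204 m{\left(-53 \right)} = 204 \cdot 0 = 0$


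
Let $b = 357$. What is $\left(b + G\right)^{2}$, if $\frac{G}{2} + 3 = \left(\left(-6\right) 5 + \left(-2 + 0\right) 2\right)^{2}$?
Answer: $7091569$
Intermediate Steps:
$G = 2306$ ($G = -6 + 2 \left(\left(-6\right) 5 + \left(-2 + 0\right) 2\right)^{2} = -6 + 2 \left(-30 - 4\right)^{2} = -6 + 2 \left(-34\right)^{2} = -6 + 2 \cdot 1156 = -6 + 2312 = 2306$)
$\left(b + G\right)^{2} = \left(357 + 2306\right)^{2} = 2663^{2} = 7091569$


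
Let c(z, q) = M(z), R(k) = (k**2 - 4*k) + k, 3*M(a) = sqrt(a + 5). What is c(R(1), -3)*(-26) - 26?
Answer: -26 - 26*sqrt(3)/3 ≈ -41.011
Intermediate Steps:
M(a) = sqrt(5 + a)/3 (M(a) = sqrt(a + 5)/3 = sqrt(5 + a)/3)
R(k) = k**2 - 3*k
c(z, q) = sqrt(5 + z)/3
c(R(1), -3)*(-26) - 26 = (sqrt(5 + 1*(-3 + 1))/3)*(-26) - 26 = (sqrt(5 + 1*(-2))/3)*(-26) - 26 = (sqrt(5 - 2)/3)*(-26) - 26 = (sqrt(3)/3)*(-26) - 26 = -26*sqrt(3)/3 - 26 = -26 - 26*sqrt(3)/3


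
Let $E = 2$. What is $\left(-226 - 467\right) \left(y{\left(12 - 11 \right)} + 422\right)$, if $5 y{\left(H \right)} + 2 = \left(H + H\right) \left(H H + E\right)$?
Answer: $- \frac{1465002}{5} \approx -2.93 \cdot 10^{5}$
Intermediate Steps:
$y{\left(H \right)} = - \frac{2}{5} + \frac{2 H \left(2 + H^{2}\right)}{5}$ ($y{\left(H \right)} = - \frac{2}{5} + \frac{\left(H + H\right) \left(H H + 2\right)}{5} = - \frac{2}{5} + \frac{2 H \left(H^{2} + 2\right)}{5} = - \frac{2}{5} + \frac{2 H \left(2 + H^{2}\right)}{5}$)
$\left(-226 - 467\right) \left(y{\left(12 - 11 \right)} + 422\right) = \left(-226 - 467\right) \left(\left(- \frac{2}{5} + \frac{2 \left(12 - 11\right)^{3}}{5} + \frac{4 \left(12 - 11\right)}{5}\right) + 422\right) = - 693 \left(\left(- \frac{2}{5} + \frac{2 \left(12 - 11\right)^{3}}{5} + \frac{4 \left(12 - 11\right)}{5}\right) + 422\right) = - 693 \left(\left(- \frac{2}{5} + \frac{2 \cdot 1^{3}}{5} + \frac{4}{5} \cdot 1\right) + 422\right) = - 693 \left(\left(- \frac{2}{5} + \frac{2}{5} \cdot 1 + \frac{4}{5}\right) + 422\right) = - 693 \left(\left(- \frac{2}{5} + \frac{2}{5} + \frac{4}{5}\right) + 422\right) = - 693 \left(\frac{4}{5} + 422\right) = \left(-693\right) \frac{2114}{5} = - \frac{1465002}{5}$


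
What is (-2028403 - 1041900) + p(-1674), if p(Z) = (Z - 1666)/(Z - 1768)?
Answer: -5283989793/1721 ≈ -3.0703e+6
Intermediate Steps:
p(Z) = (-1666 + Z)/(-1768 + Z)
(-2028403 - 1041900) + p(-1674) = (-2028403 - 1041900) + (-1666 - 1674)/(-1768 - 1674) = -3070303 - 3340/(-3442) = -3070303 - 1/3442*(-3340) = -3070303 + 1670/1721 = -5283989793/1721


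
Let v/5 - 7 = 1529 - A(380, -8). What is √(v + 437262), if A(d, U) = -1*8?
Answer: √444982 ≈ 667.07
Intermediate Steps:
A(d, U) = -8
v = 7720 (v = 35 + 5*(1529 - 1*(-8)) = 35 + 5*(1529 + 8) = 35 + 5*1537 = 35 + 7685 = 7720)
√(v + 437262) = √(7720 + 437262) = √444982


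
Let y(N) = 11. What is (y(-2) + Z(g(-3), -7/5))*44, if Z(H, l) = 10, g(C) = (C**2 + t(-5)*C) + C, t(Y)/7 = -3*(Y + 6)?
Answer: 924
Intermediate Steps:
t(Y) = -126 - 21*Y (t(Y) = 7*(-3*(Y + 6)) = 7*(-3*(6 + Y)) = 7*(-18 - 3*Y) = -126 - 21*Y)
g(C) = C**2 - 20*C (g(C) = (C**2 + (-126 - 21*(-5))*C) + C = (C**2 + (-126 + 105)*C) + C = (C**2 - 21*C) + C = C**2 - 20*C)
(y(-2) + Z(g(-3), -7/5))*44 = (11 + 10)*44 = 21*44 = 924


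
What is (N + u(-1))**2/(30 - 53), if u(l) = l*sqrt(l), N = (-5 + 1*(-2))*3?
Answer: -(21 + I)**2/23 ≈ -19.13 - 1.8261*I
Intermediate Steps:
N = -21 (N = (-5 - 2)*3 = -7*3 = -21)
u(l) = l**(3/2)
(N + u(-1))**2/(30 - 53) = (-21 + (-1)**(3/2))**2/(30 - 53) = (-21 - I)**2/(-23) = -(-21 - I)**2/23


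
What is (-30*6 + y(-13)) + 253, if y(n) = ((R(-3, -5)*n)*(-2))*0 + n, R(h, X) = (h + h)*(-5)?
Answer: 60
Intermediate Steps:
R(h, X) = -10*h (R(h, X) = (2*h)*(-5) = -10*h)
y(n) = n (y(n) = (((-10*(-3))*n)*(-2))*0 + n = ((30*n)*(-2))*0 + n = -60*n*0 + n = 0 + n = n)
(-30*6 + y(-13)) + 253 = (-30*6 - 13) + 253 = (-180 - 13) + 253 = -193 + 253 = 60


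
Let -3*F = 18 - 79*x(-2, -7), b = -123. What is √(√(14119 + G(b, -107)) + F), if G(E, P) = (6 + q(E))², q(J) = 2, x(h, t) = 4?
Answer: √(894 + 9*√14183)/3 ≈ 14.779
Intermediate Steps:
G(E, P) = 64 (G(E, P) = (6 + 2)² = 8² = 64)
F = 298/3 (F = -(18 - 79*4)/3 = -(18 - 316)/3 = -⅓*(-298) = 298/3 ≈ 99.333)
√(√(14119 + G(b, -107)) + F) = √(√(14119 + 64) + 298/3) = √(√14183 + 298/3) = √(298/3 + √14183)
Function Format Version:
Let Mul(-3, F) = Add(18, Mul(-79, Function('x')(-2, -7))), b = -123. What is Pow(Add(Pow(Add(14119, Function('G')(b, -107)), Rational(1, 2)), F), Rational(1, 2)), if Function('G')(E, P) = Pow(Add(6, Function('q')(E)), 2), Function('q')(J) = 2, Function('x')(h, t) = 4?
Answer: Mul(Rational(1, 3), Pow(Add(894, Mul(9, Pow(14183, Rational(1, 2)))), Rational(1, 2))) ≈ 14.779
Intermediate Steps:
Function('G')(E, P) = 64 (Function('G')(E, P) = Pow(Add(6, 2), 2) = Pow(8, 2) = 64)
F = Rational(298, 3) (F = Mul(Rational(-1, 3), Add(18, Mul(-79, 4))) = Mul(Rational(-1, 3), Add(18, -316)) = Mul(Rational(-1, 3), -298) = Rational(298, 3) ≈ 99.333)
Pow(Add(Pow(Add(14119, Function('G')(b, -107)), Rational(1, 2)), F), Rational(1, 2)) = Pow(Add(Pow(Add(14119, 64), Rational(1, 2)), Rational(298, 3)), Rational(1, 2)) = Pow(Add(Pow(14183, Rational(1, 2)), Rational(298, 3)), Rational(1, 2)) = Pow(Add(Rational(298, 3), Pow(14183, Rational(1, 2))), Rational(1, 2))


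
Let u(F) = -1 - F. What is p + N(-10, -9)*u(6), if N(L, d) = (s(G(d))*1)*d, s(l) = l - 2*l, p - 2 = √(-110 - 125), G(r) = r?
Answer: 569 + I*√235 ≈ 569.0 + 15.33*I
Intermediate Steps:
p = 2 + I*√235 (p = 2 + √(-110 - 125) = 2 + √(-235) = 2 + I*√235 ≈ 2.0 + 15.33*I)
s(l) = -l
N(L, d) = -d² (N(L, d) = (-d*1)*d = (-d)*d = -d²)
p + N(-10, -9)*u(6) = (2 + I*√235) + (-1*(-9)²)*(-1 - 1*6) = (2 + I*√235) + (-1*81)*(-1 - 6) = (2 + I*√235) - 81*(-7) = (2 + I*√235) + 567 = 569 + I*√235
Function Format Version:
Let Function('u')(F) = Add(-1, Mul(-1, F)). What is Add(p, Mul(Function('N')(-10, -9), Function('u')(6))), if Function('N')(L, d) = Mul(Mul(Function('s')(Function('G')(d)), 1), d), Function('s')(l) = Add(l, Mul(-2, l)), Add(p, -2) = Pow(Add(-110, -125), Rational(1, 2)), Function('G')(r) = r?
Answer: Add(569, Mul(I, Pow(235, Rational(1, 2)))) ≈ Add(569.00, Mul(15.330, I))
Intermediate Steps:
p = Add(2, Mul(I, Pow(235, Rational(1, 2)))) (p = Add(2, Pow(Add(-110, -125), Rational(1, 2))) = Add(2, Pow(-235, Rational(1, 2))) = Add(2, Mul(I, Pow(235, Rational(1, 2)))) ≈ Add(2.0000, Mul(15.330, I)))
Function('s')(l) = Mul(-1, l)
Function('N')(L, d) = Mul(-1, Pow(d, 2)) (Function('N')(L, d) = Mul(Mul(Mul(-1, d), 1), d) = Mul(Mul(-1, d), d) = Mul(-1, Pow(d, 2)))
Add(p, Mul(Function('N')(-10, -9), Function('u')(6))) = Add(Add(2, Mul(I, Pow(235, Rational(1, 2)))), Mul(Mul(-1, Pow(-9, 2)), Add(-1, Mul(-1, 6)))) = Add(Add(2, Mul(I, Pow(235, Rational(1, 2)))), Mul(Mul(-1, 81), Add(-1, -6))) = Add(Add(2, Mul(I, Pow(235, Rational(1, 2)))), Mul(-81, -7)) = Add(Add(2, Mul(I, Pow(235, Rational(1, 2)))), 567) = Add(569, Mul(I, Pow(235, Rational(1, 2))))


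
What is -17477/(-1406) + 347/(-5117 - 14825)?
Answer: 87009613/7009613 ≈ 12.413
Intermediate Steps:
-17477/(-1406) + 347/(-5117 - 14825) = -17477*(-1/1406) + 347/(-19942) = 17477/1406 + 347*(-1/19942) = 17477/1406 - 347/19942 = 87009613/7009613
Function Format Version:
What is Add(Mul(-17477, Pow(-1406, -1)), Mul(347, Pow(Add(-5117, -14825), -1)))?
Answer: Rational(87009613, 7009613) ≈ 12.413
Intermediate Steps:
Add(Mul(-17477, Pow(-1406, -1)), Mul(347, Pow(Add(-5117, -14825), -1))) = Add(Mul(-17477, Rational(-1, 1406)), Mul(347, Pow(-19942, -1))) = Add(Rational(17477, 1406), Mul(347, Rational(-1, 19942))) = Add(Rational(17477, 1406), Rational(-347, 19942)) = Rational(87009613, 7009613)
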